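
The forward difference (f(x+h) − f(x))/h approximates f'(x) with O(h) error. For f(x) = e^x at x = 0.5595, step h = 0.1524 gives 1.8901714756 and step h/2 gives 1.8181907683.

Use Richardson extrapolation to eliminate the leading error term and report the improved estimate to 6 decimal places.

1.746210

Order 1 gives 2^r = 2 and 2^r − 1 = 1.
2*1.8181907683 − 1.8901714756 = 1.7462100610
Divide by 2^1 − 1 = 1.
(2*1.8181907683 − 1.8901714756)/(2 − 1) = 1.7462100610
Gap between inputs: 7.198e-02; correction applied: −0.0719807073.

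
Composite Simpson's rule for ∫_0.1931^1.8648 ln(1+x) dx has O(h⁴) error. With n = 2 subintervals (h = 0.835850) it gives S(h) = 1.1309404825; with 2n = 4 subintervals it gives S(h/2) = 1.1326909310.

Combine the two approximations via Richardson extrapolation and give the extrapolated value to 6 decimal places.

Error is O(h^4); halving h shrinks it by 2^4 = 16.
Numerator 16*A(h/2) − A(h) = 16*1.1326909310 − 1.1309404825 = 16.9921144135
(16*1.1326909310 − 1.1309404825)/(16 − 1) = 1.1328076276

1.132808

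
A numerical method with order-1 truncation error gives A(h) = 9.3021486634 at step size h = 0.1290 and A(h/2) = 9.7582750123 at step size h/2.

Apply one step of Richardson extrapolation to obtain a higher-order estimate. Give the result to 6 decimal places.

r = 1: numerator weight 2, denominator 1.
Weighted: 19.5165500246 − 9.3021486634 = 10.2144013612
Extrapolated: 10.2144013612 / 1 = 10.2144013612

10.214401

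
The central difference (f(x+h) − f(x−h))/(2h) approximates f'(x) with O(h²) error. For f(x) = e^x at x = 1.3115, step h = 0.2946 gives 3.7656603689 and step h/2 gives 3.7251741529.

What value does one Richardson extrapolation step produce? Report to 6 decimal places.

3.711679

r = 2: numerator weight 4, denominator 3.
Numerator 4×A(h/2) − A(h) = 4×3.7251741529 − 3.7656603689 = 11.1350362427
(4×3.7251741529 − 3.7656603689)/(4 − 1) = 3.7116787476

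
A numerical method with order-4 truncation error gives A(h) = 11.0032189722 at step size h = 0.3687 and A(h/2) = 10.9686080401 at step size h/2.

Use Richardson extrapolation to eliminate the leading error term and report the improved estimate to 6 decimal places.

10.966301

Order 4 gives 2^r = 16 and 2^r − 1 = 15.
Difference of the inputs: 10.9686080401 − 11.0032189722 = -0.0346109321
Divide by 2^4 − 1 = 15: (-0.0346109321)/15 = -0.0023073955
R = 10.9686080401 − 0.0023073955 = 10.9663006446
Shift from A(h/2): −0.0023073955.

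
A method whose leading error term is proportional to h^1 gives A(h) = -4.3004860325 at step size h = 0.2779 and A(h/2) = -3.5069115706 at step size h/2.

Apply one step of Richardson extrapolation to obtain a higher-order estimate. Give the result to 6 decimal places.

Leading term ∝ h^1; use weight 2 = 2^1.
2·(-3.5069115706) = -7.0138231412; subtract (-4.3004860325) → -2.7133371087
Denominator 2 − 1 = 1.
R = (-2.7133371087)/1 = -2.7133371087

-2.713337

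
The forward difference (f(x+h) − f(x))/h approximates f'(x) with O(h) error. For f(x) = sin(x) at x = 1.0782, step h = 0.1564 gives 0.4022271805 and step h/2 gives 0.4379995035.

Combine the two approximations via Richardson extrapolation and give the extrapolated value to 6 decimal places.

0.473772

Leading term ∝ h^1; use weight 2 = 2^1.
Top: 2(0.4379995035) − (0.4022271805) = 0.4737718265
Extrapolated: 0.4737718265 / 1 = 0.4737718265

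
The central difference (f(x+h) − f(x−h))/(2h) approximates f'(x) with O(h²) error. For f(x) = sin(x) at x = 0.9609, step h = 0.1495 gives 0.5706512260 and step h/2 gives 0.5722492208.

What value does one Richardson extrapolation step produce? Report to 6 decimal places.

0.572782

Order 2 gives 2^r = 4 and 2^r − 1 = 3.
4×0.5722492208 = 2.2889968832; 2.2889968832 − 0.5706512260 = 1.7183456572
Divide by 2^2 − 1 = 3.
R = 1.7183456572/3 = 0.5727818857
Gap between inputs: 1.598e-03; correction applied: +0.0005326649.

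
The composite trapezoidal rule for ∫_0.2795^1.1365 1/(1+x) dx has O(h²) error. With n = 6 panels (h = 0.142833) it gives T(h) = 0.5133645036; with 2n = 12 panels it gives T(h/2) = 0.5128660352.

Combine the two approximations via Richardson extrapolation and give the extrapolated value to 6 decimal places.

Method order is 2; weight 2^2 = 4.
2^2·A(h/2) = 2.0514641408; minus A(h) gives 1.5380996372.
Denominator 4 − 1 = 3.
(4·0.5128660352 − 0.5133645036)/(4 − 1) = 0.5126998791

0.512700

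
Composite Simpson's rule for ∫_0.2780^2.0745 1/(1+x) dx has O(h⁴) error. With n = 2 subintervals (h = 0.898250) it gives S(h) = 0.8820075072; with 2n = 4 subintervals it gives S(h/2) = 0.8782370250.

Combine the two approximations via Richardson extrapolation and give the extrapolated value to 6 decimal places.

0.877986

Method order is 4; weight 2^4 = 16.
Difference of the inputs: 0.8782370250 − 0.8820075072 = -0.0037704822
Divide by 2^4 − 1 = 15: (-0.0037704822)/15 = -0.0002513655
R = A(h/2) + (A(h/2) − A(h))/15 = 0.8782370250 − 0.0002513655 = 0.8779856595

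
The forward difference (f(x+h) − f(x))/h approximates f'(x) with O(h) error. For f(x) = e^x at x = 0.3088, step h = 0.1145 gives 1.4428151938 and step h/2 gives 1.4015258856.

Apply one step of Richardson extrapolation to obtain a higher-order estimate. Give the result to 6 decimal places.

Method order is 1; weight 2^1 = 2.
A(h/2) − A(h) = 1.4015258856 − 1.4428151938 = -0.0412893082
Divide by 2^1 − 1 = 1: (-0.0412893082)/1 = -0.0412893082
R = 1.4015258856 − 0.0412893082 = 1.3602365774

1.360237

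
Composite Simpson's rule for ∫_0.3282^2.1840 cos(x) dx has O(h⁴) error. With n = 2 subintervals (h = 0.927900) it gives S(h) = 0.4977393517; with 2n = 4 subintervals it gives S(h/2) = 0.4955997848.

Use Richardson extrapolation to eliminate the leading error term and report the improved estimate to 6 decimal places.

0.495457

Error is O(h^4); halving h shrinks it by 2^4 = 16.
2^4×A(h/2) = 7.9295965568; minus A(h) gives 7.4318572051.
Denominator 16 − 1 = 15.
(16×0.4955997848 − 0.4977393517)/(16 − 1) = 0.4954571470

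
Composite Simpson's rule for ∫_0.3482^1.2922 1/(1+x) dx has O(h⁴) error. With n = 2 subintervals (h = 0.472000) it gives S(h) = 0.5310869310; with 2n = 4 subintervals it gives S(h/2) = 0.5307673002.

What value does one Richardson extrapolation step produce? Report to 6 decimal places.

0.530746

Order 4 gives 2^r = 16 and 2^r − 1 = 15.
Difference of the inputs: 0.5307673002 − 0.5310869310 = -0.0003196308
Correction (A(h/2) − A(h))/(16 − 1) = (-0.0003196308)/15 = -0.0000213087
R = 0.5307673002 − 0.0000213087 = 0.5307459915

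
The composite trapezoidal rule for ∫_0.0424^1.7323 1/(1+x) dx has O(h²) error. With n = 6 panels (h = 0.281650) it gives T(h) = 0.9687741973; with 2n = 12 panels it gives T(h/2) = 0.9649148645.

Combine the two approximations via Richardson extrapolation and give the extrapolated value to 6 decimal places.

0.963628

Method order is 2; weight 2^2 = 4.
Top: 4(0.9649148645) − (0.9687741973) = 2.8908852607
(4·0.9649148645 − 0.9687741973)/(4 − 1) = 0.9636284202
Gap between inputs: 3.859e-03; correction applied: −0.0012864443.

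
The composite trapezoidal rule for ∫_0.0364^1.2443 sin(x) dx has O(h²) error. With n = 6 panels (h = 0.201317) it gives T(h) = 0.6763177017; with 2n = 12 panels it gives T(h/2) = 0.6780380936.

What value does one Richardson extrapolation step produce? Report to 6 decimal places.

0.678612

r = 2, so 2^r = 4.
Difference of the inputs: 0.6780380936 − 0.6763177017 = 0.0017203919
Correction (A(h/2) − A(h))/(4 − 1) = 0.0017203919/3 = 0.0005734640
R = 0.6780380936 + 0.0005734640 = 0.6786115576
Correction |R − A(h/2)| = 5.735e-04; gap |A(h/2) − A(h)| = 1.720e-03.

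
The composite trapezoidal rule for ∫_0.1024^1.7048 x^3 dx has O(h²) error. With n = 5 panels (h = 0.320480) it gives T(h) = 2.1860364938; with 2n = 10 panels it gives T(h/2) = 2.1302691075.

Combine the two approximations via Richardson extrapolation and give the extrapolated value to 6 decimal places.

2.111680

Leading term ∝ h^2; use weight 4 = 2^2.
4×2.1302691075 − 2.1860364938 = 6.3350399362
Extrapolated: 6.3350399362 / 3 = 2.1116799787
Correction |R − A(h/2)| = 1.859e-02; gap |A(h/2) − A(h)| = 5.577e-02.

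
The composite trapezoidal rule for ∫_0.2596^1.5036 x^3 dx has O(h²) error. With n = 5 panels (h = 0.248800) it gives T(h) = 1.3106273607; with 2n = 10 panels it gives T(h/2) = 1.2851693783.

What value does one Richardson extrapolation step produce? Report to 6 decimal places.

The method has order 2: 2^2 = 4.
4*1.2851693783 − 1.3106273607 = 3.8300501525
R = 3.8300501525/3 = 1.2766833842

1.276683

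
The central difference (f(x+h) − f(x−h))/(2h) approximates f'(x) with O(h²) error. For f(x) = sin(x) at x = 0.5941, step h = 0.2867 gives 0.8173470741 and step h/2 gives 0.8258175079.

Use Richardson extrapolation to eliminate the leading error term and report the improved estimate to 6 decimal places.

0.828641

Error is O(h^2); halving h shrinks it by 2^2 = 4.
4*0.8258175079 − 0.8173470741 = 2.4859229575
2.4859229575 ÷ 3 = 0.8286409858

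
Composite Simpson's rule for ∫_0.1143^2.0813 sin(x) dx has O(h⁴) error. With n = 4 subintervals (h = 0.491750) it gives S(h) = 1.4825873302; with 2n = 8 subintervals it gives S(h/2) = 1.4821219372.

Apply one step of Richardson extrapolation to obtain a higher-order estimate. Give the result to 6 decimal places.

1.482091

Method order is 4; weight 2^4 = 16.
16·1.4821219372 = 23.7139509952; 23.7139509952 − 1.4825873302 = 22.2313636650
Divide by 2^4 − 1 = 15.
Result: 1.4820909110
Correction |R − A(h/2)| = 3.103e-05; gap |A(h/2) − A(h)| = 4.654e-04.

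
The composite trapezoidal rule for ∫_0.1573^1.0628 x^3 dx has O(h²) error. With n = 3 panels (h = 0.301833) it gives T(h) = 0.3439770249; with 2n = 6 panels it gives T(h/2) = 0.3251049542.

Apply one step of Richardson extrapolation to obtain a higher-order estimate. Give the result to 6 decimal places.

0.318814

Error is O(h^2); halving h shrinks it by 2^2 = 4.
Weighted: 1.3004198168 − 0.3439770249 = 0.9564427919
Denominator 4 − 1 = 3.
0.9564427919 ÷ 3 = 0.3188142640
Correction |R − A(h/2)| = 6.291e-03; gap |A(h/2) − A(h)| = 1.887e-02.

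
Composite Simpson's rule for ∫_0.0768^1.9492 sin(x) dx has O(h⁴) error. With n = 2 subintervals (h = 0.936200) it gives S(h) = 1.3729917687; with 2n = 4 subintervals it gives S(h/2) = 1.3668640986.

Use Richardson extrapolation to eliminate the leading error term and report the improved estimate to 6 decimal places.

1.366456

Leading term ∝ h^4; use weight 16 = 2^4.
Difference of the inputs: 1.3668640986 − 1.3729917687 = -0.0061276701
Divide by 2^4 − 1 = 15: (-0.0061276701)/15 = -0.0004085113
R = A(h/2) + (A(h/2) − A(h))/15 = 1.3668640986 − 0.0004085113 = 1.3664555873
Gap between inputs: 6.128e-03; correction applied: −0.0004085113.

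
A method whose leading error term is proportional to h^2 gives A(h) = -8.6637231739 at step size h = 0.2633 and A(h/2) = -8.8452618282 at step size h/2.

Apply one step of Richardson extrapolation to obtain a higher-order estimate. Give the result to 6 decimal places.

With r = 2 the leading error scales as h^2, so the weight is 2^2 = 4.
A(h/2) − A(h) = -8.8452618282 − (-8.6637231739) = -0.1815386543
Correction (A(h/2) − A(h))/(4 − 1) = (-0.1815386543)/3 = -0.0605128848
R = A(h/2) + (A(h/2) − A(h))/3 = -8.8452618282 − 0.0605128848 = -8.9057747130
Shift from A(h/2): −0.0605128848.

-8.905775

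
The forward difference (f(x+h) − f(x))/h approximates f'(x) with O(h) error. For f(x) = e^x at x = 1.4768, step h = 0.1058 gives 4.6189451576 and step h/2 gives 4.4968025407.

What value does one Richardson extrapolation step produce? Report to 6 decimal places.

4.374660

r = 1: numerator weight 2, denominator 1.
2^1*A(h/2) = 8.9936050814; minus A(h) gives 4.3746599238.
4.3746599238 ÷ 1 = 4.3746599238
Gap between inputs: 1.221e-01; correction applied: −0.1221426169.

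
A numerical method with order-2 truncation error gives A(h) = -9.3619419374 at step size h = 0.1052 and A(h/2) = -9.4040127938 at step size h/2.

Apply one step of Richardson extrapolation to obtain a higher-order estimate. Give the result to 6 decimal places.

-9.418036

Order 2 gives 2^r = 4 and 2^r − 1 = 3.
Weighted: (-37.6160511752) − (-9.3619419374) = -28.2541092378
Divide by 2^2 − 1 = 3.
(4*(-9.4040127938) − (-9.3619419374))/(4 − 1) = -9.4180364126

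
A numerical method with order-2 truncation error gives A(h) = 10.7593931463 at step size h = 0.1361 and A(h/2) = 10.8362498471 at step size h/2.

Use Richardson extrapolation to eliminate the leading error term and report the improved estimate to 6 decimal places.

The method has order 2: 2^2 = 4.
Top: 4(10.8362498471) − (10.7593931463) = 32.5856062421
Denominator 4 − 1 = 3.
So the Richardson estimate is 10.8618687474.
Gap between inputs: 7.686e-02; correction applied: +0.0256189003.

10.861869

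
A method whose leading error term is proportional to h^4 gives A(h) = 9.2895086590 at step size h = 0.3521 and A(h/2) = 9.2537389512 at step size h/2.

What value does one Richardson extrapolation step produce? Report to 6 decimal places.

9.251354

The method has order 4: 2^4 = 16.
Weighted: 148.0598232192 − 9.2895086590 = 138.7703145602
Divide by 2^4 − 1 = 15.
138.7703145602 ÷ 15 = 9.2513543040
Gap between inputs: 3.577e-02; correction applied: −0.0023846472.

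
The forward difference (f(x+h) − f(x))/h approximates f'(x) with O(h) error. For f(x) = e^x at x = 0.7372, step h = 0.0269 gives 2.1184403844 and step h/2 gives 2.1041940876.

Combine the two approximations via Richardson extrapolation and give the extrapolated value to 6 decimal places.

2.089948

The method has order 1: 2^1 = 2.
Top: 2(2.1041940876) − (2.1184403844) = 2.0899477908
(2·2.1041940876 − 2.1184403844)/(2 − 1) = 2.0899477908
Gap between inputs: 1.425e-02; correction applied: −0.0142462968.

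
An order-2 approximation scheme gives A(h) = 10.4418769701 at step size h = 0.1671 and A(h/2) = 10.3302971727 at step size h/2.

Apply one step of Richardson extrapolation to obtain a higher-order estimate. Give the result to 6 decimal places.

10.293104

Error is O(h^2); halving h shrinks it by 2^2 = 4.
4 × 10.3302971727 = 41.3211886908; 41.3211886908 − 10.4418769701 = 30.8793117207
Divide by 2^2 − 1 = 3.
(4 × 10.3302971727 − 10.4418769701)/(4 − 1) = 10.2931039069
Gap between inputs: 1.116e-01; correction applied: −0.0371932658.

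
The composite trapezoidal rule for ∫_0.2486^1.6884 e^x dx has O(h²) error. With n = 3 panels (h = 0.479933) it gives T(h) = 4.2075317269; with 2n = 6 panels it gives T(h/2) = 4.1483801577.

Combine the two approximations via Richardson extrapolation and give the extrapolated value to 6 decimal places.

4.128663

Method order is 2; weight 2^2 = 4.
Numerator 4*A(h/2) − A(h) = 4*4.1483801577 − 4.2075317269 = 12.3859889039
Divide by 2^2 − 1 = 3.
(4*4.1483801577 − 4.2075317269)/(4 − 1) = 4.1286629680
Correction |R − A(h/2)| = 1.972e-02; gap |A(h/2) − A(h)| = 5.915e-02.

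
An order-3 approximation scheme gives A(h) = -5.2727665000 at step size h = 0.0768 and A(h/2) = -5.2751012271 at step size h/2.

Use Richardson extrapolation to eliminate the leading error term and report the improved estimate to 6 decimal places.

r = 3: numerator weight 8, denominator 7.
8*(-5.2751012271) − (-5.2727665000) = -36.9280433168
Denominator 8 − 1 = 7.
R = (-36.9280433168)/7 = -5.2754347595
Shift from A(h/2): −0.0003335324.

-5.275435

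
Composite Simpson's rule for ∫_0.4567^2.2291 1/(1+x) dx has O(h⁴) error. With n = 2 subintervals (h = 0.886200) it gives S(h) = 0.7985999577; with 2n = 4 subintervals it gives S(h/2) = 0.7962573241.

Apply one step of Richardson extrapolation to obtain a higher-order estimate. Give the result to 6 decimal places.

0.796101

r = 4: numerator weight 16, denominator 15.
16*0.7962573241 − 0.7985999577 = 11.9415172279
11.9415172279 ÷ 15 = 0.7961011485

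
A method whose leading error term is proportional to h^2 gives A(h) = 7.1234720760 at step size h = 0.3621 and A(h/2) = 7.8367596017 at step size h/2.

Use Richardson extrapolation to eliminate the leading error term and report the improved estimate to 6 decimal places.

8.074522

The method has order 2: 2^2 = 4.
4·7.8367596017 = 31.3470384068; subtract 7.1234720760 → 24.2235663308
Extrapolated: 24.2235663308 / 3 = 8.0745221103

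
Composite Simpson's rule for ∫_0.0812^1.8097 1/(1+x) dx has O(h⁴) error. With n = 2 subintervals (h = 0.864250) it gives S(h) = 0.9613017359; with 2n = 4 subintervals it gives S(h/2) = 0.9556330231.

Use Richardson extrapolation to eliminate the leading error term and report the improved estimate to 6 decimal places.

0.955255

Order 4 gives 2^r = 16 and 2^r − 1 = 15.
Weighted: 15.2901283696 − 0.9613017359 = 14.3288266337
Denominator 16 − 1 = 15.
So the Richardson estimate is 0.9552551089.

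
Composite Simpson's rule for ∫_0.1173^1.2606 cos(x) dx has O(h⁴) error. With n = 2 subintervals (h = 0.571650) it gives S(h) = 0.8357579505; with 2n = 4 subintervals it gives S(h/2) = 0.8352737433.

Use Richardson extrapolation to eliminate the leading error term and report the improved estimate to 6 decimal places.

Method order is 4; weight 2^4 = 16.
Weighted: 13.3643798928 − 0.8357579505 = 12.5286219423
Extrapolated: 12.5286219423 / 15 = 0.8352414628

0.835241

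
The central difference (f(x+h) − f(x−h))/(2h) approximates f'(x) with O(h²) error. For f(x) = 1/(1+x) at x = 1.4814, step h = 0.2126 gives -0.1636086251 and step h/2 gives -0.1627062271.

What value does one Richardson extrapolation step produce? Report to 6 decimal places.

-0.162405

Method order is 2; weight 2^2 = 4.
4 × (-0.1627062271) − (-0.1636086251) = -0.4872162833
(4 × (-0.1627062271) − (-0.1636086251))/(4 − 1) = -0.1624054278
Gap between inputs: 9.024e-04; correction applied: +0.0003007993.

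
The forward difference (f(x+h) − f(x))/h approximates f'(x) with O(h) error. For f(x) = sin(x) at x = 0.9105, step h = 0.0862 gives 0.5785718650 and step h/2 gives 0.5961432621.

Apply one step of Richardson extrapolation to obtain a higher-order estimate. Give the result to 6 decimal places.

0.613715

With r = 1 the leading error scales as h^1, so the weight is 2^1 = 2.
Weighted: 1.1922865242 − 0.5785718650 = 0.6137146592
(2·0.5961432621 − 0.5785718650)/(2 − 1) = 0.6137146592
Shift from A(h/2): +0.0175713971.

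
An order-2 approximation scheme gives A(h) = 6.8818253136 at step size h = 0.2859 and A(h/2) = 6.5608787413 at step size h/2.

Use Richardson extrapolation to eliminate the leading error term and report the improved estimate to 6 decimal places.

Error is O(h^2); halving h shrinks it by 2^2 = 4.
A(h/2) − A(h) = 6.5608787413 − 6.8818253136 = -0.3209465723
Correction (A(h/2) − A(h))/(4 − 1) = (-0.3209465723)/3 = -0.1069821908
R = A(h/2) + (A(h/2) − A(h))/3 = 6.5608787413 − 0.1069821908 = 6.4538965505
Shift from A(h/2): −0.1069821908.

6.453897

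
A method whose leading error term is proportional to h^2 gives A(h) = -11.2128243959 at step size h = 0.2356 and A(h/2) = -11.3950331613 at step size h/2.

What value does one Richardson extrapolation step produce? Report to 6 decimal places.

-11.455769

Order 2 gives 2^r = 4 and 2^r − 1 = 3.
Difference of the inputs: -11.3950331613 − (-11.2128243959) = -0.1822087654
Correction (A(h/2) − A(h))/(4 − 1) = (-0.1822087654)/3 = -0.0607362551
R = A(h/2) + (A(h/2) − A(h))/3 = -11.3950331613 − 0.0607362551 = -11.4557694164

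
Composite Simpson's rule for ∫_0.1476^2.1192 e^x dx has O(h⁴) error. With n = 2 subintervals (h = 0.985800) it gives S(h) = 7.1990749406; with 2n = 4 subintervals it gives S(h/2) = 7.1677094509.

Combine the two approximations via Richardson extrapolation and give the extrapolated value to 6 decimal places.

r = 4: numerator weight 16, denominator 15.
Weighted: 114.6833512144 − 7.1990749406 = 107.4842762738
R = 107.4842762738/15 = 7.1656184183
Shift from A(h/2): −0.0020910326.

7.165618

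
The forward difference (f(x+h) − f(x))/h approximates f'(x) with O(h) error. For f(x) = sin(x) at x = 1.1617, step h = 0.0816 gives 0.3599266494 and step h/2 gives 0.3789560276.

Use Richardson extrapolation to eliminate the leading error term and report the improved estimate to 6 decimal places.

0.397985

Method order is 1; weight 2^1 = 2.
A(h/2) − A(h) = 0.3789560276 − 0.3599266494 = 0.0190293782
Correction (A(h/2) − A(h))/(2 − 1) = 0.0190293782/1 = 0.0190293782
R = 0.3789560276 + 0.0190293782 = 0.3979854058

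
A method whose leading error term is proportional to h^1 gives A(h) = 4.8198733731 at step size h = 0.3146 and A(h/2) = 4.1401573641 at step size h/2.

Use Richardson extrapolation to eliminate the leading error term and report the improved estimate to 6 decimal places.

3.460441

With r = 1 the leading error scales as h^1, so the weight is 2^1 = 2.
A(h/2) − A(h) = 4.1401573641 − 4.8198733731 = -0.6797160090
Divide by 2^1 − 1 = 1: (-0.6797160090)/1 = -0.6797160090
R = A(h/2) + (A(h/2) − A(h))/1 = 4.1401573641 − 0.6797160090 = 3.4604413551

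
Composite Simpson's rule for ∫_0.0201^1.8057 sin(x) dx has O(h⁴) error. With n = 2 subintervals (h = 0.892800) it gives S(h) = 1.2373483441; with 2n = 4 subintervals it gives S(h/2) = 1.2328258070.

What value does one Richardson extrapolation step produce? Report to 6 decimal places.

1.232524

r = 4, so 2^r = 16.
16·1.2328258070 = 19.7252129120; 19.7252129120 − 1.2373483441 = 18.4878645679
Extrapolated: 18.4878645679 / 15 = 1.2325243045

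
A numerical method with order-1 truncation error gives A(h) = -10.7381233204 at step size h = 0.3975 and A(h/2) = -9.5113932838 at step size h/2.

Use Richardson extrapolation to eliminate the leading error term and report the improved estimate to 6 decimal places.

-8.284663

Error is O(h^1); halving h shrinks it by 2^1 = 2.
Top: 2(-9.5113932838) − (-10.7381233204) = -8.2846632472
R = (-8.2846632472)/1 = -8.2846632472
Correction |R − A(h/2)| = 1.227e+00; gap |A(h/2) − A(h)| = 1.227e+00.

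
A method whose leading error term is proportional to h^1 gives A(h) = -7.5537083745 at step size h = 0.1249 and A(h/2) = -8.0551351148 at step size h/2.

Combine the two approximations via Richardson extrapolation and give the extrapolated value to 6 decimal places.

Order 1 gives 2^r = 2 and 2^r − 1 = 1.
2^1 × A(h/2) = -16.1102702296; minus A(h) gives -8.5565618551.
Divide by 2^1 − 1 = 1.
So the Richardson estimate is -8.5565618551.

-8.556562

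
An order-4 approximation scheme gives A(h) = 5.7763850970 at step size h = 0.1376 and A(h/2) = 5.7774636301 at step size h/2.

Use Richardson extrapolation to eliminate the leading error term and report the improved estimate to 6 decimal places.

The method has order 4: 2^4 = 16.
Numerator 16·A(h/2) − A(h) = 16·5.7774636301 − 5.7763850970 = 86.6630329846
Denominator 16 − 1 = 15.
Extrapolated: 86.6630329846 / 15 = 5.7775355323
Correction |R − A(h/2)| = 7.190e-05; gap |A(h/2) − A(h)| = 1.079e-03.

5.777536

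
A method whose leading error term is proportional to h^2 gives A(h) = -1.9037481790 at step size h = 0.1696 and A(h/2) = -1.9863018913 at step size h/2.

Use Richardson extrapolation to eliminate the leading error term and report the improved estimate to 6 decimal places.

-2.013820

With r = 2 the leading error scales as h^2, so the weight is 2^2 = 4.
Top: 4(-1.9863018913) − (-1.9037481790) = -6.0414593862
(-6.0414593862) ÷ 3 = -2.0138197954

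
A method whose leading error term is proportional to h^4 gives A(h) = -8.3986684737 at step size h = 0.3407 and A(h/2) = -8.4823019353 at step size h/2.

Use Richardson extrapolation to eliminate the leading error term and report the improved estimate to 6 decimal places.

-8.487877

Leading term ∝ h^4; use weight 16 = 2^4.
16*(-8.4823019353) = -135.7168309648; (-135.7168309648) − (-8.3986684737) = -127.3181624911
Denominator 16 − 1 = 15.
So the Richardson estimate is -8.4878774994.
Gap between inputs: 8.363e-02; correction applied: −0.0055755641.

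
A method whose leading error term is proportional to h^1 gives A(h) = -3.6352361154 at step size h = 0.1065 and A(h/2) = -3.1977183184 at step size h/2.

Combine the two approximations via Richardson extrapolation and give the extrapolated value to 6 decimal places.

Order 1 gives 2^r = 2 and 2^r − 1 = 1.
A(h/2) − A(h) = -3.1977183184 − (-3.6352361154) = 0.4375177970
Divide by 2^1 − 1 = 1: 0.4375177970/1 = 0.4375177970
R = -3.1977183184 + 0.4375177970 = -2.7602005214

-2.760201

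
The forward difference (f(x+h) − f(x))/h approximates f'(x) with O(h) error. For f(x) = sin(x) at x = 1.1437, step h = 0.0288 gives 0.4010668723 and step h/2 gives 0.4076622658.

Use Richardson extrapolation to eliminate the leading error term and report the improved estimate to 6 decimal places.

The method has order 1: 2^1 = 2.
2^1 × A(h/2) = 0.8153245316; minus A(h) gives 0.4142576593.
(2 × 0.4076622658 − 0.4010668723)/(2 − 1) = 0.4142576593
Correction |R − A(h/2)| = 6.595e-03; gap |A(h/2) − A(h)| = 6.595e-03.

0.414258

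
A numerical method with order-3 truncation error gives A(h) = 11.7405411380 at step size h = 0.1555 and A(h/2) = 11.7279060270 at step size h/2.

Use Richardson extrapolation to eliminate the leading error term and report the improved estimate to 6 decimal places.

11.726101

With r = 3 the leading error scales as h^3, so the weight is 2^3 = 8.
8*11.7279060270 − 11.7405411380 = 82.0827070780
Denominator 8 − 1 = 7.
Extrapolated: 82.0827070780 / 7 = 11.7261010111
Gap between inputs: 1.264e-02; correction applied: −0.0018050159.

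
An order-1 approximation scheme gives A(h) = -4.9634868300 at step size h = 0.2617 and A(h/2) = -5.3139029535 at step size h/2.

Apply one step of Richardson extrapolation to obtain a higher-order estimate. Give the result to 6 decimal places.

-5.664319

The method has order 1: 2^1 = 2.
A(h/2) − A(h) = -5.3139029535 − (-4.9634868300) = -0.3504161235
Divide by 2^1 − 1 = 1: (-0.3504161235)/1 = -0.3504161235
R = -5.3139029535 − 0.3504161235 = -5.6643190770
Correction |R − A(h/2)| = 3.504e-01; gap |A(h/2) − A(h)| = 3.504e-01.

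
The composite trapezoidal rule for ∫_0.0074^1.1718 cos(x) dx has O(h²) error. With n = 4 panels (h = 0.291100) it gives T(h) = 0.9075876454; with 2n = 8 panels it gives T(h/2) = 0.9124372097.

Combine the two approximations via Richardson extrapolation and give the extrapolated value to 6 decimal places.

r = 2, so 2^r = 4.
Weighted: 3.6497488388 − 0.9075876454 = 2.7421611934
2.7421611934 ÷ 3 = 0.9140537311
Gap between inputs: 4.850e-03; correction applied: +0.0016165214.

0.914054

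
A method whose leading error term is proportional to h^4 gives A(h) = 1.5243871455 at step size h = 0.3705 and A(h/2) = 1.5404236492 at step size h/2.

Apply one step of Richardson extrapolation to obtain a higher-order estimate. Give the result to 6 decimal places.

1.541493

The method has order 4: 2^4 = 16.
2^4*A(h/2) = 24.6467783872; minus A(h) gives 23.1223912417.
Denominator 16 − 1 = 15.
So the Richardson estimate is 1.5414927494.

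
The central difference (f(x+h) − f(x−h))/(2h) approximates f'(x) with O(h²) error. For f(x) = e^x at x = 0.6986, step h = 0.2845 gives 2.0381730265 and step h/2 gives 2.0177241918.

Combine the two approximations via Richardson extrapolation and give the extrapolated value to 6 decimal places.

With r = 2 the leading error scales as h^2, so the weight is 2^2 = 4.
4×2.0177241918 = 8.0708967672; subtract 2.0381730265 → 6.0327237407
Denominator 4 − 1 = 3.
(4×2.0177241918 − 2.0381730265)/(4 − 1) = 2.0109079136
Shift from A(h/2): −0.0068162782.

2.010908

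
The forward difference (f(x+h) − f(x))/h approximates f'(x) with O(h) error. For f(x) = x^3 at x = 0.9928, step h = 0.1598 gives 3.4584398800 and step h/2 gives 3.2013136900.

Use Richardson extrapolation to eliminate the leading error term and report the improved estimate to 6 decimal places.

2.944188

With r = 1 the leading error scales as h^1, so the weight is 2^1 = 2.
2*3.2013136900 − 3.4584398800 = 2.9441875000
Divide by 2^1 − 1 = 1.
Extrapolated: 2.9441875000 / 1 = 2.9441875000
Gap between inputs: 2.571e-01; correction applied: −0.2571261900.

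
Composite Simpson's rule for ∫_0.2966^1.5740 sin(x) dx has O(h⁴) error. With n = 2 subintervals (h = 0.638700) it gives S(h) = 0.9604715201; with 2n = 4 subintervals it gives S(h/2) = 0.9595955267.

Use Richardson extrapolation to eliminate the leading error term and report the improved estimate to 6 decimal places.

r = 4: numerator weight 16, denominator 15.
Difference of the inputs: 0.9595955267 − 0.9604715201 = -0.0008759934
Correction (A(h/2) − A(h))/(16 − 1) = (-0.0008759934)/15 = -0.0000583996
R = A(h/2) + (A(h/2) − A(h))/15 = 0.9595955267 − 0.0000583996 = 0.9595371271

0.959537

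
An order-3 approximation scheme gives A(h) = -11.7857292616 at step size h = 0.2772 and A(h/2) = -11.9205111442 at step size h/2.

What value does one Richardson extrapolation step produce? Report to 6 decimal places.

-11.939766

Method order is 3; weight 2^3 = 8.
Numerator 8·A(h/2) − A(h) = 8·(-11.9205111442) − (-11.7857292616) = -83.5783598920
R = (-83.5783598920)/7 = -11.9397656989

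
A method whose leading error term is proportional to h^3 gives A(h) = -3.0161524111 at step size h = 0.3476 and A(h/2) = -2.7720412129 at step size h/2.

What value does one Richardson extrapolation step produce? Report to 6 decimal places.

-2.737168

r = 3, so 2^r = 8.
Numerator 8·A(h/2) − A(h) = 8·(-2.7720412129) − (-3.0161524111) = -19.1601772921
Denominator 8 − 1 = 7.
(8·(-2.7720412129) − (-3.0161524111))/(8 − 1) = -2.7371681846
Gap between inputs: 2.441e-01; correction applied: +0.0348730283.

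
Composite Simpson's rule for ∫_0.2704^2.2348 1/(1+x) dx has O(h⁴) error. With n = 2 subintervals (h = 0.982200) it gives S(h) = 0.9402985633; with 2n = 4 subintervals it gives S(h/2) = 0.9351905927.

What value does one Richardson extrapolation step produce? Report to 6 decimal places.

0.934850

The method has order 4: 2^4 = 16.
2^4×A(h/2) = 14.9630494832; minus A(h) gives 14.0227509199.
Denominator 16 − 1 = 15.
Result: 0.9348500613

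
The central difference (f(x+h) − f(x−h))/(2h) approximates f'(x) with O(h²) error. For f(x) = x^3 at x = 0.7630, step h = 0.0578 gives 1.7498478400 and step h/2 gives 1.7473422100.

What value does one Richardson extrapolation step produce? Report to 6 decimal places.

Leading term ∝ h^2; use weight 4 = 2^2.
4*1.7473422100 = 6.9893688400; subtract 1.7498478400 → 5.2395210000
(4*1.7473422100 − 1.7498478400)/(4 − 1) = 1.7465070000
Gap between inputs: 2.506e-03; correction applied: −0.0008352100.

1.746507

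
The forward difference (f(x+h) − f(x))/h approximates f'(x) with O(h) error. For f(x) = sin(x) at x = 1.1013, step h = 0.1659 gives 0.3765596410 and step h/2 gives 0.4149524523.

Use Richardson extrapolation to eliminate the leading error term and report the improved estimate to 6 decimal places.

Method order is 1; weight 2^1 = 2.
2^1 × A(h/2) = 0.8299049046; minus A(h) gives 0.4533452636.
R = 0.4533452636/1 = 0.4533452636
Correction |R − A(h/2)| = 3.839e-02; gap |A(h/2) − A(h)| = 3.839e-02.

0.453345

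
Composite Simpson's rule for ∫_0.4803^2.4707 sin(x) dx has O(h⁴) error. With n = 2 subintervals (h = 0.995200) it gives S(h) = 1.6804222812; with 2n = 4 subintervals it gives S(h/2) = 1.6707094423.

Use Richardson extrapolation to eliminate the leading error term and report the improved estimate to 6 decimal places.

Order 4 gives 2^r = 16 and 2^r − 1 = 15.
16 × 1.6707094423 = 26.7313510768; 26.7313510768 − 1.6804222812 = 25.0509287956
Denominator 16 − 1 = 15.
So the Richardson estimate is 1.6700619197.

1.670062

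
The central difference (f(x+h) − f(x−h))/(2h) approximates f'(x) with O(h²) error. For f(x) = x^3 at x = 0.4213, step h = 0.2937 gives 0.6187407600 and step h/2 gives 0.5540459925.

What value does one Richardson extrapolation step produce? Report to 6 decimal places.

0.532481

The method has order 2: 2^2 = 4.
4×0.5540459925 = 2.2161839700; subtract 0.6187407600 → 1.5974432100
R = 1.5974432100/3 = 0.5324810700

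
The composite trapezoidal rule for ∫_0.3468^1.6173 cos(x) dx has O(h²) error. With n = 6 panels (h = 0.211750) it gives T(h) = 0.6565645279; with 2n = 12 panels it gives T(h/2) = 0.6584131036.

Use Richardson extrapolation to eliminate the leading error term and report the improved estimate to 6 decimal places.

The method has order 2: 2^2 = 4.
Difference of the inputs: 0.6584131036 − 0.6565645279 = 0.0018485757
Correction (A(h/2) − A(h))/(4 − 1) = 0.0018485757/3 = 0.0006161919
R = 0.6584131036 + 0.0006161919 = 0.6590292955
Gap between inputs: 1.849e-03; correction applied: +0.0006161919.

0.659029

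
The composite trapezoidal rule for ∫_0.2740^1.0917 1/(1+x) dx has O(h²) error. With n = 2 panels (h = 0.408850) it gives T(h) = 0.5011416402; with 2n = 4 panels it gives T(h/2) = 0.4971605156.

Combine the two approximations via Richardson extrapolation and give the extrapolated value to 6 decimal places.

The method has order 2: 2^2 = 4.
Top: 4(0.4971605156) − (0.5011416402) = 1.4875004222
Denominator 4 − 1 = 3.
(4 × 0.4971605156 − 0.5011416402)/(4 − 1) = 0.4958334741
Shift from A(h/2): −0.0013270415.

0.495833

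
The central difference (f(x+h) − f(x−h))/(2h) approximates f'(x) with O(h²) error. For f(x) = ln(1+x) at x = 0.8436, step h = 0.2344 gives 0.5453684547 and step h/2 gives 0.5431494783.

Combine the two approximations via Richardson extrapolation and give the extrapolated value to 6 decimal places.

The method has order 2: 2^2 = 4.
A(h/2) − A(h) = 0.5431494783 − 0.5453684547 = -0.0022189764
Correction (A(h/2) − A(h))/(4 − 1) = (-0.0022189764)/3 = -0.0007396588
R = A(h/2) + (A(h/2) − A(h))/3 = 0.5431494783 − 0.0007396588 = 0.5424098195

0.542410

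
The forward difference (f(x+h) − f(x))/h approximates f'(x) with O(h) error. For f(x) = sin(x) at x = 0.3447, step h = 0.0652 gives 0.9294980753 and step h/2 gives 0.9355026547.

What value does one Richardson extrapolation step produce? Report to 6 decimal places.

0.941507

Order 1 gives 2^r = 2 and 2^r − 1 = 1.
A(h/2) − A(h) = 0.9355026547 − 0.9294980753 = 0.0060045794
Correction (A(h/2) − A(h))/(2 − 1) = 0.0060045794/1 = 0.0060045794
R = A(h/2) + (A(h/2) − A(h))/1 = 0.9355026547 + 0.0060045794 = 0.9415072341
Shift from A(h/2): +0.0060045794.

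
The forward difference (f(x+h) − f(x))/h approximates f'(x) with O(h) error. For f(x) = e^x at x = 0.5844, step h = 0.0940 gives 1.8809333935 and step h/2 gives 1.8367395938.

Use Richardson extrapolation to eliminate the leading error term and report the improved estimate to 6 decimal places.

Method order is 1; weight 2^1 = 2.
2·1.8367395938 − 1.8809333935 = 1.7925457941
Denominator 2 − 1 = 1.
Result: 1.7925457941
Shift from A(h/2): −0.0441937997.

1.792546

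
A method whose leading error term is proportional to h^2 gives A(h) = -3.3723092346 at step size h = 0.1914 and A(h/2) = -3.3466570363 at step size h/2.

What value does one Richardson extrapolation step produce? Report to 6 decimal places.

r = 2: numerator weight 4, denominator 3.
4*(-3.3466570363) = -13.3866281452; subtract (-3.3723092346) → -10.0143189106
Divide by 2^2 − 1 = 3.
R = (-10.0143189106)/3 = -3.3381063035
Correction |R − A(h/2)| = 8.551e-03; gap |A(h/2) − A(h)| = 2.565e-02.

-3.338106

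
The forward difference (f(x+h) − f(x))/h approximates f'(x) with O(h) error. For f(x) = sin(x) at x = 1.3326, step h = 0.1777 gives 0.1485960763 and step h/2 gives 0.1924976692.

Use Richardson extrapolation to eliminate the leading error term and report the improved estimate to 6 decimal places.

The method has order 1: 2^1 = 2.
Numerator 2*A(h/2) − A(h) = 2*0.1924976692 − 0.1485960763 = 0.2363992621
Denominator 2 − 1 = 1.
R = 0.2363992621/1 = 0.2363992621

0.236399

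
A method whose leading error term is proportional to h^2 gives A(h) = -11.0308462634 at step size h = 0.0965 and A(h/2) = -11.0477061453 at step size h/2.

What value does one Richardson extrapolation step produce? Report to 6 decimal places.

Error is O(h^2); halving h shrinks it by 2^2 = 4.
4·(-11.0477061453) = -44.1908245812; subtract (-11.0308462634) → -33.1599783178
R = (-33.1599783178)/3 = -11.0533261059

-11.053326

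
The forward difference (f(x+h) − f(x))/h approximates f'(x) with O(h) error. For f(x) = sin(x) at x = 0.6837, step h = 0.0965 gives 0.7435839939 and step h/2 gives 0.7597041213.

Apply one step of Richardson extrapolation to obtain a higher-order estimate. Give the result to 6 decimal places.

Order 1 gives 2^r = 2 and 2^r − 1 = 1.
Weighted: 1.5194082426 − 0.7435839939 = 0.7758242487
Denominator 2 − 1 = 1.
So the Richardson estimate is 0.7758242487.

0.775824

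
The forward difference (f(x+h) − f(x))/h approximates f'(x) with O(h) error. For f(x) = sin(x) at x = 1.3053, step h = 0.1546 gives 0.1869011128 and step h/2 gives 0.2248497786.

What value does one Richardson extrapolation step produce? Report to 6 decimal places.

Order 1 gives 2^r = 2 and 2^r − 1 = 1.
Top: 2(0.2248497786) − (0.1869011128) = 0.2627984444
(2*0.2248497786 − 0.1869011128)/(2 − 1) = 0.2627984444
Correction |R − A(h/2)| = 3.795e-02; gap |A(h/2) − A(h)| = 3.795e-02.

0.262798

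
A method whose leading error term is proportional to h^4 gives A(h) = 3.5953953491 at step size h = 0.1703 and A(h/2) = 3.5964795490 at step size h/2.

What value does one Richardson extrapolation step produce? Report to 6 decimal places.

3.596552

Method order is 4; weight 2^4 = 16.
16 × 3.5964795490 = 57.5436727840; 57.5436727840 − 3.5953953491 = 53.9482774349
Denominator 16 − 1 = 15.
(16 × 3.5964795490 − 3.5953953491)/(16 − 1) = 3.5965518290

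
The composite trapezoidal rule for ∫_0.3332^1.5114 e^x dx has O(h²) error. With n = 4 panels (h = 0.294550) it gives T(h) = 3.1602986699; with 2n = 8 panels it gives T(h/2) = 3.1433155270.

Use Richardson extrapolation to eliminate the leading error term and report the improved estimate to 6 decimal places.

Leading term ∝ h^2; use weight 4 = 2^2.
Numerator 4 × A(h/2) − A(h) = 4 × 3.1433155270 − 3.1602986699 = 9.4129634381
Divide by 2^2 − 1 = 3.
R = 9.4129634381/3 = 3.1376544794
Gap between inputs: 1.698e-02; correction applied: −0.0056610476.

3.137654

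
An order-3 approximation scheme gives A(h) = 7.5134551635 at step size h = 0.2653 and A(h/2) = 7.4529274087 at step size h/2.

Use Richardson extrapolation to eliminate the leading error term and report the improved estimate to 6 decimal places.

7.444281

Error is O(h^3); halving h shrinks it by 2^3 = 8.
Top: 8(7.4529274087) − (7.5134551635) = 52.1099641061
Denominator 8 − 1 = 7.
52.1099641061 ÷ 7 = 7.4442805866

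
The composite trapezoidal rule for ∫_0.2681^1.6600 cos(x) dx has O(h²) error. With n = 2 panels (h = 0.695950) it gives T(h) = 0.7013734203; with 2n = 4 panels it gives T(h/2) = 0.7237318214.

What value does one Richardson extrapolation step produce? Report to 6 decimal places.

0.731185

The method has order 2: 2^2 = 4.
2^2 × A(h/2) = 2.8949272856; minus A(h) gives 2.1935538653.
(4 × 0.7237318214 − 0.7013734203)/(4 − 1) = 0.7311846218
Correction |R − A(h/2)| = 7.453e-03; gap |A(h/2) − A(h)| = 2.236e-02.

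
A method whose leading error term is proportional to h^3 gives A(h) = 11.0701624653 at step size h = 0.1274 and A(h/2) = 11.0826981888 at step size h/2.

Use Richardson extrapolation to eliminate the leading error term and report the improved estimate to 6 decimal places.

11.084489

r = 3: numerator weight 8, denominator 7.
A(h/2) − A(h) = 11.0826981888 − 11.0701624653 = 0.0125357235
Correction (A(h/2) − A(h))/(8 − 1) = 0.0125357235/7 = 0.0017908176
R = A(h/2) + (A(h/2) − A(h))/7 = 11.0826981888 + 0.0017908176 = 11.0844890064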